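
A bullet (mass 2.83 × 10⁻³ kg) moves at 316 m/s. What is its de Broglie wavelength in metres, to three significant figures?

λ = 7.41 × 10⁻³⁴ m

p = mv = 2.83 × 10⁻³ × 316 = 8.943 × 10⁻¹ kg·m/s.
λ = h/p = 6.626 × 10⁻³⁴ / 8.943 × 10⁻¹ = 7.41 × 10⁻³⁴ m.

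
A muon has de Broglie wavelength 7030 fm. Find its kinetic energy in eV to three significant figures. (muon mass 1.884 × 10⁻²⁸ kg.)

p = h/λ = 6.626 × 10⁻³⁴ / 7.030 × 10⁻¹² = 9.425 × 10⁻²³ kg·m/s.
KE = p²/(2m) = (9.425 × 10⁻²³)² / (2 × 1.884 × 10⁻²⁸) = 2.358 × 10⁻¹⁷ J = 147 eV.

KE = 147 eV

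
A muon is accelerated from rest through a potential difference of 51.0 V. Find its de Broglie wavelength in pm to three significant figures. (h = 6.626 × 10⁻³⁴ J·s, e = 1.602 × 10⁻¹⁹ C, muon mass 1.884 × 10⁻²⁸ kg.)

KE = eV = 1.602 × 10⁻¹⁹ × 51.00 = 8.170 × 10⁻¹⁸ J.
p = √(2mKE) = √(2 × 1.884 × 10⁻²⁸ × 8.170 × 10⁻¹⁸) = 5.548 × 10⁻²³ kg·m/s.
λ = h/p = 6.626 × 10⁻³⁴ / 5.548 × 10⁻²³ = 1.19 × 10⁻¹¹ m = 11.9 pm.

λ = 11.9 pm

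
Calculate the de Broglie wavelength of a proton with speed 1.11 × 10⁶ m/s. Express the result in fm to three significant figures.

λ = 357 fm

p = mv = 1.673 × 10⁻²⁷ × 1.11 × 10⁶ = 1.857 × 10⁻²¹ kg·m/s.
λ = h/p = 6.626 × 10⁻³⁴ / 1.857 × 10⁻²¹ = 3.57 × 10⁻¹³ m = 357 fm.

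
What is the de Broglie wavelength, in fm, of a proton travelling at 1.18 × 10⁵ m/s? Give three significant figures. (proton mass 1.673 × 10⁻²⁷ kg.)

λ = 3360 fm

p = mv = 1.673 × 10⁻²⁷ × 1.18 × 10⁵ = 1.974 × 10⁻²² kg·m/s.
λ = h/p = 6.626 × 10⁻³⁴ / 1.974 × 10⁻²² = 3.36 × 10⁻¹² m = 3360 fm.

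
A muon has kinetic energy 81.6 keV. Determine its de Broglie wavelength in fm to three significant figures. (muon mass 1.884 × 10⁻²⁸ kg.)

λ = 299 fm

KE = 81.6 keV = 1.307 × 10⁻¹⁴ J.
p = √(2mKE) = √(2 × 1.884 × 10⁻²⁸ × 1.307 × 10⁻¹⁴) = 2.219 × 10⁻²¹ kg·m/s.
λ = h/p = 6.626 × 10⁻³⁴ / 2.219 × 10⁻²¹ = 2.99 × 10⁻¹³ m = 299 fm.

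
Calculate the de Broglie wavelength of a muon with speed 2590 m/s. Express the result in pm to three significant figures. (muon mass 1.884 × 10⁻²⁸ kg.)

λ = 1360 pm

p = mv = 1.884 × 10⁻²⁸ × 2590 = 4.880 × 10⁻²⁵ kg·m/s.
λ = h/p = 6.626 × 10⁻³⁴ / 4.880 × 10⁻²⁵ = 1.36 × 10⁻⁹ m = 1360 pm.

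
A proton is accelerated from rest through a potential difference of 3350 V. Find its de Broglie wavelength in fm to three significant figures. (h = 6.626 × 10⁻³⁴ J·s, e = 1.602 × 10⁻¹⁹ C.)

λ = 494 fm

KE = eV = 1.602 × 10⁻¹⁹ × 3350 = 5.367 × 10⁻¹⁶ J.
p = √(2mKE) = √(2 × 1.673 × 10⁻²⁷ × 5.367 × 10⁻¹⁶) = 1.340 × 10⁻²¹ kg·m/s.
λ = h/p = 6.626 × 10⁻³⁴ / 1.340 × 10⁻²¹ = 4.94 × 10⁻¹³ m = 494 fm.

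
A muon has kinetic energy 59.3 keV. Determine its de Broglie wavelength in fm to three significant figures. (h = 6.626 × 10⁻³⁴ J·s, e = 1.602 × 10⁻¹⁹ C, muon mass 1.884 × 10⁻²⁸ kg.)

λ = 350 fm

KE = 59.3 keV = 9.500 × 10⁻¹⁵ J.
p = √(2mKE) = √(2 × 1.884 × 10⁻²⁸ × 9.500 × 10⁻¹⁵) = 1.892 × 10⁻²¹ kg·m/s.
λ = h/p = 6.626 × 10⁻³⁴ / 1.892 × 10⁻²¹ = 3.50 × 10⁻¹³ m = 350 fm.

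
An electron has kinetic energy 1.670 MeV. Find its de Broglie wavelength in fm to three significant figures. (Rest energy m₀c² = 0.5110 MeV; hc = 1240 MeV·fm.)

Total energy E = KE + m₀c² = 1.670 + 0.5110 = 2.1810 MeV.
(pc)² = E² − (m₀c²)² = (2.1810)² − (0.5110)² = 4.496 MeV², so pc = 2.120 MeV.
λ = hc/(pc) = 1240 MeV·fm / 2.120 MeV = 585 fm.

λ = 585 fm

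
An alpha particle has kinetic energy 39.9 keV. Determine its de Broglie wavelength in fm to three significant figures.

KE = 39.9 keV = 6.392 × 10⁻¹⁵ J.
p = √(2mKE) = √(2 × 6.645 × 10⁻²⁷ × 6.392 × 10⁻¹⁵) = 9.217 × 10⁻²¹ kg·m/s.
λ = h/p = 6.626 × 10⁻³⁴ / 9.217 × 10⁻²¹ = 7.19 × 10⁻¹⁴ m = 71.9 fm.

λ = 71.9 fm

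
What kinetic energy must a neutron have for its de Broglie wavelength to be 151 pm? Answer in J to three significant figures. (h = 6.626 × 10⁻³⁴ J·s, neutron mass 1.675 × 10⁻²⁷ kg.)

p = h/λ = 6.626 × 10⁻³⁴ / 1.510 × 10⁻¹⁰ = 4.388 × 10⁻²⁴ kg·m/s.
KE = p²/(2m) = (4.388 × 10⁻²⁴)² / (2 × 1.675 × 10⁻²⁷) = 5.748 × 10⁻²¹ J = 5.75 × 10⁻²¹ J.

KE = 5.75 × 10⁻²¹ J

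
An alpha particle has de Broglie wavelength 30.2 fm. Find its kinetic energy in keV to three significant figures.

KE = 226 keV

p = h/λ = 6.626 × 10⁻³⁴ / 3.020 × 10⁻¹⁴ = 2.194 × 10⁻²⁰ kg·m/s.
KE = p²/(2m) = (2.194 × 10⁻²⁰)² / (2 × 6.645 × 10⁻²⁷) = 3.622 × 10⁻¹⁴ J = 226 keV.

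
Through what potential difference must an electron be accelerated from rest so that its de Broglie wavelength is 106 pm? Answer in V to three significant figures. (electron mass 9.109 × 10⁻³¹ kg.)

V = 134 V

p = h/λ = 6.626 × 10⁻³⁴ / 1.060 × 10⁻¹⁰ = 6.251 × 10⁻²⁴ kg·m/s.
KE = p²/(2m) = 2.145 × 10⁻¹⁷ J.
V = KE/e = 2.145 × 10⁻¹⁷ / (1.602 × 10⁻¹⁹) = 134 V.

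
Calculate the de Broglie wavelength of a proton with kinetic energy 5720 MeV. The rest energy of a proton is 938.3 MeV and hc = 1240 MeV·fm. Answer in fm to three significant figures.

Total energy E = KE + m₀c² = 5720 + 938.3 = 6658.3 MeV.
(pc)² = E² − (m₀c²)² = (6658.3)² − (938.3)² = 4.345 × 10⁷ MeV², so pc = 6592 MeV.
λ = hc/(pc) = 1240 MeV·fm / 6592 MeV = 0.188 fm.

λ = 0.188 fm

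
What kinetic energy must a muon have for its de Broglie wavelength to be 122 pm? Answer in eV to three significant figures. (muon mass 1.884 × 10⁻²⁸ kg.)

KE = 0.489 eV

p = h/λ = 6.626 × 10⁻³⁴ / 1.220 × 10⁻¹⁰ = 5.431 × 10⁻²⁴ kg·m/s.
KE = p²/(2m) = (5.431 × 10⁻²⁴)² / (2 × 1.884 × 10⁻²⁸) = 7.828 × 10⁻²⁰ J = 0.489 eV.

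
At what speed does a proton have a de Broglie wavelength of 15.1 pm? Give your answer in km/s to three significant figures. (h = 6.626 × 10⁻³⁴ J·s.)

p = h/λ = 6.626 × 10⁻³⁴ / 1.510 × 10⁻¹¹ = 4.388 × 10⁻²³ kg·m/s.
v = p/m = 4.388 × 10⁻²³ / 1.673 × 10⁻²⁷ = 2.62 × 10⁴ m/s = 26.2 km/s.

v = 26.2 km/s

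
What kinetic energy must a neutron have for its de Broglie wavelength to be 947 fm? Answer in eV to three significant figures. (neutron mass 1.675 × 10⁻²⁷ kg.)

p = h/λ = 6.626 × 10⁻³⁴ / 9.470 × 10⁻¹³ = 6.997 × 10⁻²² kg·m/s.
KE = p²/(2m) = (6.997 × 10⁻²²)² / (2 × 1.675 × 10⁻²⁷) = 1.461 × 10⁻¹⁶ J = 912 eV.

KE = 912 eV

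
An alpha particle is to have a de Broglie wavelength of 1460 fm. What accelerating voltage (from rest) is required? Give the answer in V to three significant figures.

V = 48.4 V

p = h/λ = 6.626 × 10⁻³⁴ / 1.460 × 10⁻¹² = 4.538 × 10⁻²² kg·m/s.
KE = p²/(2m) = 1.550 × 10⁻¹⁷ J.
V = KE/2e = 1.550 × 10⁻¹⁷ / (2 × 1.602 × 10⁻¹⁹) = 48.4 V.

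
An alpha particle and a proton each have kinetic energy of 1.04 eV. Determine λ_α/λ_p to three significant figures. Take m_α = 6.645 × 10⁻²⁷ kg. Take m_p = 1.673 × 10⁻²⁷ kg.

λ_α/λ_p = 0.502

At fixed KE, p = √(2mKE) so λ = h/p ∝ 1/√m.
λ_α/λ_p = √(m_p/m_α) = √(1.673 × 10⁻²⁷/6.645 × 10⁻²⁷) = √(0.2518) = 0.502.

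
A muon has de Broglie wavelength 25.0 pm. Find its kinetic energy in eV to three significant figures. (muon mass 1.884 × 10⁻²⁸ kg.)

KE = 11.6 eV

p = h/λ = 6.626 × 10⁻³⁴ / 2.500 × 10⁻¹¹ = 2.650 × 10⁻²³ kg·m/s.
KE = p²/(2m) = (2.650 × 10⁻²³)² / (2 × 1.884 × 10⁻²⁸) = 1.864 × 10⁻¹⁸ J = 11.6 eV.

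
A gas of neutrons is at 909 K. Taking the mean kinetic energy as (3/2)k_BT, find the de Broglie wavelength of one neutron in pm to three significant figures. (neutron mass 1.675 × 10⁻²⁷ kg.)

λ = 83.4 pm

KE = (3/2)k_BT = 1.5 × 1.381 × 10⁻²³ × 909 = 1.883 × 10⁻²⁰ J.
p = √(2mKE) = √(2 × 1.675 × 10⁻²⁷ × 1.883 × 10⁻²⁰) = 7.942 × 10⁻²⁴ kg·m/s.
λ = h/p = 8.34 × 10⁻¹¹ m = 83.4 pm.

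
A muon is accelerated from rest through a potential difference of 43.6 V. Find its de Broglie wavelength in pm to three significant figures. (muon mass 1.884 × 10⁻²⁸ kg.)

λ = 12.9 pm

KE = eV = 1.602 × 10⁻¹⁹ × 43.60 = 6.985 × 10⁻¹⁸ J.
p = √(2mKE) = √(2 × 1.884 × 10⁻²⁸ × 6.985 × 10⁻¹⁸) = 5.130 × 10⁻²³ kg·m/s.
λ = h/p = 6.626 × 10⁻³⁴ / 5.130 × 10⁻²³ = 1.29 × 10⁻¹¹ m = 12.9 pm.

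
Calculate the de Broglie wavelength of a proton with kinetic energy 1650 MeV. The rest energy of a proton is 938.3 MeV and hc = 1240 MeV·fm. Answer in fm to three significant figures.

λ = 0.514 fm

Total energy E = KE + m₀c² = 1650 + 938.3 = 2588.3 MeV.
(pc)² = E² − (m₀c²)² = (2588.3)² − (938.3)² = 5.819 × 10⁶ MeV², so pc = 2412 MeV.
λ = hc/(pc) = 1240 MeV·fm / 2412 MeV = 0.514 fm.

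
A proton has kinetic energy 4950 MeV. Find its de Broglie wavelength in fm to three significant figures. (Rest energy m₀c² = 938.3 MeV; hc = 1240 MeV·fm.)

λ = 0.213 fm

Total energy E = KE + m₀c² = 4950 + 938.3 = 5888.3 MeV.
(pc)² = E² − (m₀c²)² = (5888.3)² − (938.3)² = 3.379 × 10⁷ MeV², so pc = 5813 MeV.
λ = hc/(pc) = 1240 MeV·fm / 5813 MeV = 0.213 fm.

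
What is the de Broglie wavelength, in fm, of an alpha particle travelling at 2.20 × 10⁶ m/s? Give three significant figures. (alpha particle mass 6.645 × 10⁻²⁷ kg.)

p = mv = 6.645 × 10⁻²⁷ × 2.20 × 10⁶ = 1.462 × 10⁻²⁰ kg·m/s.
λ = h/p = 6.626 × 10⁻³⁴ / 1.462 × 10⁻²⁰ = 4.53 × 10⁻¹⁴ m = 45.3 fm.

λ = 45.3 fm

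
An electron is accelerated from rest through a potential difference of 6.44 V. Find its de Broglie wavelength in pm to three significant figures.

λ = 483 pm

KE = eV = 1.602 × 10⁻¹⁹ × 6.440 = 1.032 × 10⁻¹⁸ J.
p = √(2mKE) = √(2 × 9.109 × 10⁻³¹ × 1.032 × 10⁻¹⁸) = 1.371 × 10⁻²⁴ kg·m/s.
λ = h/p = 6.626 × 10⁻³⁴ / 1.371 × 10⁻²⁴ = 4.83 × 10⁻¹⁰ m = 483 pm.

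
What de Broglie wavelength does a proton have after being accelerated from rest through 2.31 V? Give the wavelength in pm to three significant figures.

KE = eV = 1.602 × 10⁻¹⁹ × 2.310 = 3.701 × 10⁻¹⁹ J.
p = √(2mKE) = √(2 × 1.673 × 10⁻²⁷ × 3.701 × 10⁻¹⁹) = 3.519 × 10⁻²³ kg·m/s.
λ = h/p = 6.626 × 10⁻³⁴ / 3.519 × 10⁻²³ = 1.88 × 10⁻¹¹ m = 18.8 pm.

λ = 18.8 pm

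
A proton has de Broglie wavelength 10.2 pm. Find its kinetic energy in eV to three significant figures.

p = h/λ = 6.626 × 10⁻³⁴ / 1.020 × 10⁻¹¹ = 6.496 × 10⁻²³ kg·m/s.
KE = p²/(2m) = (6.496 × 10⁻²³)² / (2 × 1.673 × 10⁻²⁷) = 1.261 × 10⁻¹⁸ J = 7.87 eV.

KE = 7.87 eV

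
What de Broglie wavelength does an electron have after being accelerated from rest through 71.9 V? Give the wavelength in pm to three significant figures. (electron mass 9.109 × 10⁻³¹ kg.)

KE = eV = 1.602 × 10⁻¹⁹ × 71.90 = 1.152 × 10⁻¹⁷ J.
p = √(2mKE) = √(2 × 9.109 × 10⁻³¹ × 1.152 × 10⁻¹⁷) = 4.581 × 10⁻²⁴ kg·m/s.
λ = h/p = 6.626 × 10⁻³⁴ / 4.581 × 10⁻²⁴ = 1.45 × 10⁻¹⁰ m = 145 pm.

λ = 145 pm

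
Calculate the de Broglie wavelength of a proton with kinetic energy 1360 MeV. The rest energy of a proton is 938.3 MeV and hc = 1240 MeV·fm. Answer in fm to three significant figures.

λ = 0.591 fm

Total energy E = KE + m₀c² = 1360 + 938.3 = 2298.3 MeV.
(pc)² = E² − (m₀c²)² = (2298.3)² − (938.3)² = 4.402 × 10⁶ MeV², so pc = 2098 MeV.
λ = hc/(pc) = 1240 MeV·fm / 2098 MeV = 0.591 fm.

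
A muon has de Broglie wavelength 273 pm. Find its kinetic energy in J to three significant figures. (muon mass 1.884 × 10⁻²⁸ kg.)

KE = 1.56 × 10⁻²⁰ J

p = h/λ = 6.626 × 10⁻³⁴ / 2.730 × 10⁻¹⁰ = 2.427 × 10⁻²⁴ kg·m/s.
KE = p²/(2m) = (2.427 × 10⁻²⁴)² / (2 × 1.884 × 10⁻²⁸) = 1.563 × 10⁻²⁰ J = 1.56 × 10⁻²⁰ J.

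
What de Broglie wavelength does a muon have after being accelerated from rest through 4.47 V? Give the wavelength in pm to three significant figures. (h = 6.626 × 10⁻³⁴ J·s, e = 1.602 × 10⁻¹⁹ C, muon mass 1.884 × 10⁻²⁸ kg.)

KE = eV = 1.602 × 10⁻¹⁹ × 4.470 = 7.161 × 10⁻¹⁹ J.
p = √(2mKE) = √(2 × 1.884 × 10⁻²⁸ × 7.161 × 10⁻¹⁹) = 1.643 × 10⁻²³ kg·m/s.
λ = h/p = 6.626 × 10⁻³⁴ / 1.643 × 10⁻²³ = 4.03 × 10⁻¹¹ m = 40.3 pm.

λ = 40.3 pm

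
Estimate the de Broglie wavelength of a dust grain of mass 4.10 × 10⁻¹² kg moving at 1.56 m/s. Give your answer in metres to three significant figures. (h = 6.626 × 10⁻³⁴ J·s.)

p = mv = 4.10 × 10⁻¹² × 1.56 = 6.396 × 10⁻¹² kg·m/s.
λ = h/p = 6.626 × 10⁻³⁴ / 6.396 × 10⁻¹² = 1.04 × 10⁻²² m.

λ = 1.04 × 10⁻²² m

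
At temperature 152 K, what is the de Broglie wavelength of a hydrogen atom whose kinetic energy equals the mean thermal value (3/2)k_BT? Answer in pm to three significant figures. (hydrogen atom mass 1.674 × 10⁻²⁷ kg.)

λ = 204 pm

KE = (3/2)k_BT = 1.5 × 1.381 × 10⁻²³ × 152 = 3.149 × 10⁻²¹ J.
p = √(2mKE) = √(2 × 1.674 × 10⁻²⁷ × 3.149 × 10⁻²¹) = 3.247 × 10⁻²⁴ kg·m/s.
λ = h/p = 2.04 × 10⁻¹⁰ m = 204 pm.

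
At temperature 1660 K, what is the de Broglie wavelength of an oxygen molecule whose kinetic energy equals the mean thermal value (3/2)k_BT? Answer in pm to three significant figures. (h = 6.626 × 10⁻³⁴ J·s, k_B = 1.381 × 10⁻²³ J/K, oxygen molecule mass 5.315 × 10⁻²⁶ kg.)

λ = 11.0 pm

KE = (3/2)k_BT = 1.5 × 1.381 × 10⁻²³ × 1660 = 3.439 × 10⁻²⁰ J.
p = √(2mKE) = √(2 × 5.315 × 10⁻²⁶ × 3.439 × 10⁻²⁰) = 6.046 × 10⁻²³ kg·m/s.
λ = h/p = 1.10 × 10⁻¹¹ m = 11.0 pm.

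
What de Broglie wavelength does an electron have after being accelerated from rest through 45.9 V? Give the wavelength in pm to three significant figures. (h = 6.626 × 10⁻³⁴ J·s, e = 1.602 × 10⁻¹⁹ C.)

KE = eV = 1.602 × 10⁻¹⁹ × 45.90 = 7.353 × 10⁻¹⁸ J.
p = √(2mKE) = √(2 × 9.109 × 10⁻³¹ × 7.353 × 10⁻¹⁸) = 3.660 × 10⁻²⁴ kg·m/s.
λ = h/p = 6.626 × 10⁻³⁴ / 3.660 × 10⁻²⁴ = 1.81 × 10⁻¹⁰ m = 181 pm.

λ = 181 pm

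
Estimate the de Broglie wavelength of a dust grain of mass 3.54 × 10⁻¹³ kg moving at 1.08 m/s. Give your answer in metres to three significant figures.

λ = 1.73 × 10⁻²¹ m

p = mv = 3.54 × 10⁻¹³ × 1.08 = 3.823 × 10⁻¹³ kg·m/s.
λ = h/p = 6.626 × 10⁻³⁴ / 3.823 × 10⁻¹³ = 1.73 × 10⁻²¹ m.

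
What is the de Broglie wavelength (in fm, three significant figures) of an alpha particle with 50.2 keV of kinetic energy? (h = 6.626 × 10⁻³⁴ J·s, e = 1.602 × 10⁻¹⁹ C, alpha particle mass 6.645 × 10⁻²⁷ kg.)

λ = 64.1 fm

KE = 50.2 keV = 8.042 × 10⁻¹⁵ J.
p = √(2mKE) = √(2 × 6.645 × 10⁻²⁷ × 8.042 × 10⁻¹⁵) = 1.034 × 10⁻²⁰ kg·m/s.
λ = h/p = 6.626 × 10⁻³⁴ / 1.034 × 10⁻²⁰ = 6.41 × 10⁻¹⁴ m = 64.1 fm.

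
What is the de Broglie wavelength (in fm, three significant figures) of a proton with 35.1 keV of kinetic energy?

KE = 35.1 keV = 5.623 × 10⁻¹⁵ J.
p = √(2mKE) = √(2 × 1.673 × 10⁻²⁷ × 5.623 × 10⁻¹⁵) = 4.338 × 10⁻²¹ kg·m/s.
λ = h/p = 6.626 × 10⁻³⁴ / 4.338 × 10⁻²¹ = 1.53 × 10⁻¹³ m = 153 fm.

λ = 153 fm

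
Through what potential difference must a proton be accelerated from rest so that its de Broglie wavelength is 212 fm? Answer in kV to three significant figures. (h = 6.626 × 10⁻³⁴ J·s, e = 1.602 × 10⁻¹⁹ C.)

V = 18.2 kV

p = h/λ = 6.626 × 10⁻³⁴ / 2.120 × 10⁻¹³ = 3.125 × 10⁻²¹ kg·m/s.
KE = p²/(2m) = 2.919 × 10⁻¹⁵ J.
V = KE/e = 2.919 × 10⁻¹⁵ / (1.602 × 10⁻¹⁹) = 18.2 kV.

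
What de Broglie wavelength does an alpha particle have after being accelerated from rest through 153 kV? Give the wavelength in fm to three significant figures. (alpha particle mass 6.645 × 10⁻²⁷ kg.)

λ = 26.0 fm

KE = 2eV = 2 × 1.602 × 10⁻¹⁹ × 1.530 × 10⁵ = 4.902 × 10⁻¹⁴ J.
p = √(2mKE) = √(2 × 6.645 × 10⁻²⁷ × 4.902 × 10⁻¹⁴) = 2.552 × 10⁻²⁰ kg·m/s.
λ = h/p = 6.626 × 10⁻³⁴ / 2.552 × 10⁻²⁰ = 2.60 × 10⁻¹⁴ m = 26.0 fm.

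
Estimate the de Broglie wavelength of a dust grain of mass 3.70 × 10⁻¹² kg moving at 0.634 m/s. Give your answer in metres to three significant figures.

λ = 2.82 × 10⁻²² m

p = mv = 3.70 × 10⁻¹² × 0.634 = 2.346 × 10⁻¹² kg·m/s.
λ = h/p = 6.626 × 10⁻³⁴ / 2.346 × 10⁻¹² = 2.82 × 10⁻²² m.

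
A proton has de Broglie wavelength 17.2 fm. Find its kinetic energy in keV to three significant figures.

KE = 2770 keV

p = h/λ = 6.626 × 10⁻³⁴ / 1.720 × 10⁻¹⁴ = 3.852 × 10⁻²⁰ kg·m/s.
KE = p²/(2m) = (3.852 × 10⁻²⁰)² / (2 × 1.673 × 10⁻²⁷) = 4.435 × 10⁻¹³ J = 2770 keV.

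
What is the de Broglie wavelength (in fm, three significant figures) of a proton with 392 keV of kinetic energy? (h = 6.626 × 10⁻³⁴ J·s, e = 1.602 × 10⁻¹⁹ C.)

KE = 392 keV = 6.280 × 10⁻¹⁴ J.
p = √(2mKE) = √(2 × 1.673 × 10⁻²⁷ × 6.280 × 10⁻¹⁴) = 1.450 × 10⁻²⁰ kg·m/s.
λ = h/p = 6.626 × 10⁻³⁴ / 1.450 × 10⁻²⁰ = 4.57 × 10⁻¹⁴ m = 45.7 fm.

λ = 45.7 fm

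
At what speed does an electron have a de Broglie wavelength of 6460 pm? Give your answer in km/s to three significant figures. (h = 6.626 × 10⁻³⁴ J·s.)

p = h/λ = 6.626 × 10⁻³⁴ / 6.460 × 10⁻⁹ = 1.026 × 10⁻²⁵ kg·m/s.
v = p/m = 1.026 × 10⁻²⁵ / 9.109 × 10⁻³¹ = 1.13 × 10⁵ m/s = 113 km/s.

v = 113 km/s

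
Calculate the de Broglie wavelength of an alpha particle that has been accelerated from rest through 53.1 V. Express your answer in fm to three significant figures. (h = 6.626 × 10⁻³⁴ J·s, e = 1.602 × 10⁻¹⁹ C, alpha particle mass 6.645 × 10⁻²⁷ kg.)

KE = 2eV = 2 × 1.602 × 10⁻¹⁹ × 53.10 = 1.701 × 10⁻¹⁷ J.
p = √(2mKE) = √(2 × 6.645 × 10⁻²⁷ × 1.701 × 10⁻¹⁷) = 4.755 × 10⁻²² kg·m/s.
λ = h/p = 6.626 × 10⁻³⁴ / 4.755 × 10⁻²² = 1.39 × 10⁻¹² m = 1390 fm.

λ = 1390 fm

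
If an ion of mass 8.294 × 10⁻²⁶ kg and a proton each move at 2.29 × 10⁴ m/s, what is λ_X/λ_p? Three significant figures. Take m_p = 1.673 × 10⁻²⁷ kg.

λ_X/λ_p = 0.0202

At fixed v, p = mv so λ = h/(mv) ∝ 1/m.
λ_X/λ_p = m_p/m_X = 1.673 × 10⁻²⁷/8.294 × 10⁻²⁶ = 0.0202.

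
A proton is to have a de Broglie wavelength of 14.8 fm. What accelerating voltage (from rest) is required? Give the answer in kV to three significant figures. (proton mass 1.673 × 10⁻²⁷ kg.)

p = h/λ = 6.626 × 10⁻³⁴ / 1.480 × 10⁻¹⁴ = 4.477 × 10⁻²⁰ kg·m/s.
KE = p²/(2m) = 5.990 × 10⁻¹³ J.
V = KE/e = 5.990 × 10⁻¹³ / (1.602 × 10⁻¹⁹) = 3740 kV.

V = 3740 kV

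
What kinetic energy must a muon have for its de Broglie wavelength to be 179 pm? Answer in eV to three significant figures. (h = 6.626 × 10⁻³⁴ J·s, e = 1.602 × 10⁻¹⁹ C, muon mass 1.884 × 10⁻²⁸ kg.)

KE = 0.227 eV

p = h/λ = 6.626 × 10⁻³⁴ / 1.790 × 10⁻¹⁰ = 3.702 × 10⁻²⁴ kg·m/s.
KE = p²/(2m) = (3.702 × 10⁻²⁴)² / (2 × 1.884 × 10⁻²⁸) = 3.637 × 10⁻²⁰ J = 0.227 eV.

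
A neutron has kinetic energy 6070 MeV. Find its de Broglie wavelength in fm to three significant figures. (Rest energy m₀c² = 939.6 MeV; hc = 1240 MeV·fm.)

λ = 0.179 fm

Total energy E = KE + m₀c² = 6070 + 939.6 = 7009.6 MeV.
(pc)² = E² − (m₀c²)² = (7009.6)² − (939.6)² = 4.825 × 10⁷ MeV², so pc = 6946 MeV.
λ = hc/(pc) = 1240 MeV·fm / 6946 MeV = 0.179 fm.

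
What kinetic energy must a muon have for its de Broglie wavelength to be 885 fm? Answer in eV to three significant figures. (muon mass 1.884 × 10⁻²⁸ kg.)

p = h/λ = 6.626 × 10⁻³⁴ / 8.850 × 10⁻¹³ = 7.487 × 10⁻²² kg·m/s.
KE = p²/(2m) = (7.487 × 10⁻²²)² / (2 × 1.884 × 10⁻²⁸) = 1.488 × 10⁻¹⁵ J = 9290 eV.

KE = 9290 eV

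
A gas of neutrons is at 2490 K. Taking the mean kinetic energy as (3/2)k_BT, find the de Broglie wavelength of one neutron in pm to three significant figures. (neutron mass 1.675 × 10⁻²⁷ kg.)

KE = (3/2)k_BT = 1.5 × 1.381 × 10⁻²³ × 2490 = 5.158 × 10⁻²⁰ J.
p = √(2mKE) = √(2 × 1.675 × 10⁻²⁷ × 5.158 × 10⁻²⁰) = 1.315 × 10⁻²³ kg·m/s.
λ = h/p = 5.04 × 10⁻¹¹ m = 50.4 pm.

λ = 50.4 pm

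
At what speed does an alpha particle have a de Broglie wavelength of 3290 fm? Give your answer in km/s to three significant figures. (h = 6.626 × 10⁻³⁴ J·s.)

p = h/λ = 6.626 × 10⁻³⁴ / 3.290 × 10⁻¹² = 2.014 × 10⁻²² kg·m/s.
v = p/m = 2.014 × 10⁻²² / 6.645 × 10⁻²⁷ = 3.03 × 10⁴ m/s = 30.3 km/s.

v = 30.3 km/s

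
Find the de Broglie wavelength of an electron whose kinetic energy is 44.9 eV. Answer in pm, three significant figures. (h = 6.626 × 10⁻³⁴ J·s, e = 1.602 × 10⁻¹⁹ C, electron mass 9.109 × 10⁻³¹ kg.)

KE = 44.9 eV = 7.193 × 10⁻¹⁸ J.
p = √(2mKE) = √(2 × 9.109 × 10⁻³¹ × 7.193 × 10⁻¹⁸) = 3.620 × 10⁻²⁴ kg·m/s.
λ = h/p = 6.626 × 10⁻³⁴ / 3.620 × 10⁻²⁴ = 1.83 × 10⁻¹⁰ m = 183 pm.

λ = 183 pm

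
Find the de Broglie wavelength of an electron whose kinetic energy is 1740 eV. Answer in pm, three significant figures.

KE = 1740 eV = 2.787 × 10⁻¹⁶ J.
p = √(2mKE) = √(2 × 9.109 × 10⁻³¹ × 2.787 × 10⁻¹⁶) = 2.253 × 10⁻²³ kg·m/s.
λ = h/p = 6.626 × 10⁻³⁴ / 2.253 × 10⁻²³ = 2.94 × 10⁻¹¹ m = 29.4 pm.

λ = 29.4 pm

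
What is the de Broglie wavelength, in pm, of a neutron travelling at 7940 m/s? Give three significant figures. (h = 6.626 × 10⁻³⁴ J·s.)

p = mv = 1.675 × 10⁻²⁷ × 7940 = 1.330 × 10⁻²³ kg·m/s.
λ = h/p = 6.626 × 10⁻³⁴ / 1.330 × 10⁻²³ = 4.98 × 10⁻¹¹ m = 49.8 pm.

λ = 49.8 pm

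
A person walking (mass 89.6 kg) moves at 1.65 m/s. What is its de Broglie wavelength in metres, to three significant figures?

p = mv = 89.6 × 1.65 = 1.478 × 10² kg·m/s.
λ = h/p = 6.626 × 10⁻³⁴ / 1.478 × 10² = 4.48 × 10⁻³⁶ m.

λ = 4.48 × 10⁻³⁶ m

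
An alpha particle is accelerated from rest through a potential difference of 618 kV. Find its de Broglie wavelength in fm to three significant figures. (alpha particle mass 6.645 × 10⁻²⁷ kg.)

λ = 12.9 fm

KE = 2eV = 2 × 1.602 × 10⁻¹⁹ × 6.180 × 10⁵ = 1.980 × 10⁻¹³ J.
p = √(2mKE) = √(2 × 6.645 × 10⁻²⁷ × 1.980 × 10⁻¹³) = 5.130 × 10⁻²⁰ kg·m/s.
λ = h/p = 6.626 × 10⁻³⁴ / 5.130 × 10⁻²⁰ = 1.29 × 10⁻¹⁴ m = 12.9 fm.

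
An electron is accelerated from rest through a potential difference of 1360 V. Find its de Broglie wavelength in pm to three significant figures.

KE = eV = 1.602 × 10⁻¹⁹ × 1360 = 2.179 × 10⁻¹⁶ J.
p = √(2mKE) = √(2 × 9.109 × 10⁻³¹ × 2.179 × 10⁻¹⁶) = 1.992 × 10⁻²³ kg·m/s.
λ = h/p = 6.626 × 10⁻³⁴ / 1.992 × 10⁻²³ = 3.33 × 10⁻¹¹ m = 33.3 pm.

λ = 33.3 pm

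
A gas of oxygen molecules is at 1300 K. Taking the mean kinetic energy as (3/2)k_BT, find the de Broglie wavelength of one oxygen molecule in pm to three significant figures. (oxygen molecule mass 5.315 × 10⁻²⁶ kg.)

λ = 12.4 pm

KE = (3/2)k_BT = 1.5 × 1.381 × 10⁻²³ × 1300 = 2.693 × 10⁻²⁰ J.
p = √(2mKE) = √(2 × 5.315 × 10⁻²⁶ × 2.693 × 10⁻²⁰) = 5.350 × 10⁻²³ kg·m/s.
λ = h/p = 1.24 × 10⁻¹¹ m = 12.4 pm.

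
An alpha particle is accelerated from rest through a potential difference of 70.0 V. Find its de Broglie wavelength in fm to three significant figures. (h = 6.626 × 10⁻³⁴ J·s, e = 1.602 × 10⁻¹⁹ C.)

KE = 2eV = 2 × 1.602 × 10⁻¹⁹ × 70.00 = 2.243 × 10⁻¹⁷ J.
p = √(2mKE) = √(2 × 6.645 × 10⁻²⁷ × 2.243 × 10⁻¹⁷) = 5.460 × 10⁻²² kg·m/s.
λ = h/p = 6.626 × 10⁻³⁴ / 5.460 × 10⁻²² = 1.21 × 10⁻¹² m = 1210 fm.

λ = 1210 fm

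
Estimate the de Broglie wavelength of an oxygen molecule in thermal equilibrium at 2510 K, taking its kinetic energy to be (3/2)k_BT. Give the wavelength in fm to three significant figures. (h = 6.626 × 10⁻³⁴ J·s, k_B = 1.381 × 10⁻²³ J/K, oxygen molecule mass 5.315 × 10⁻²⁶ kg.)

KE = (3/2)k_BT = 1.5 × 1.381 × 10⁻²³ × 2510 = 5.199 × 10⁻²⁰ J.
p = √(2mKE) = √(2 × 5.315 × 10⁻²⁶ × 5.199 × 10⁻²⁰) = 7.434 × 10⁻²³ kg·m/s.
λ = h/p = 8.91 × 10⁻¹² m = 8910 fm.

λ = 8910 fm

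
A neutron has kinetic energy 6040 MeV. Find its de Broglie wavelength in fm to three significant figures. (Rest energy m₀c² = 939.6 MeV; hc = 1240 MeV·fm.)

Total energy E = KE + m₀c² = 6040 + 939.6 = 6979.6 MeV.
(pc)² = E² − (m₀c²)² = (6979.6)² − (939.6)² = 4.783 × 10⁷ MeV², so pc = 6916 MeV.
λ = hc/(pc) = 1240 MeV·fm / 6916 MeV = 0.179 fm.

λ = 0.179 fm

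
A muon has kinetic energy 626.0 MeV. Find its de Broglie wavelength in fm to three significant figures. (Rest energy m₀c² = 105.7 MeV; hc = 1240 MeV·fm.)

λ = 1.71 fm

Total energy E = KE + m₀c² = 626.0 + 105.7 = 731.7 MeV.
(pc)² = E² − (m₀c²)² = (731.7)² − (105.7)² = 5.242 × 10⁵ MeV², so pc = 724.0 MeV.
λ = hc/(pc) = 1240 MeV·fm / 724.0 MeV = 1.71 fm.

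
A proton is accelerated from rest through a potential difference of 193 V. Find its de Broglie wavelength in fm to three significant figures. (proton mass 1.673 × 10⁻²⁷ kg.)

KE = eV = 1.602 × 10⁻¹⁹ × 193.0 = 3.092 × 10⁻¹⁷ J.
p = √(2mKE) = √(2 × 1.673 × 10⁻²⁷ × 3.092 × 10⁻¹⁷) = 3.216 × 10⁻²² kg·m/s.
λ = h/p = 6.626 × 10⁻³⁴ / 3.216 × 10⁻²² = 2.06 × 10⁻¹² m = 2060 fm.

λ = 2060 fm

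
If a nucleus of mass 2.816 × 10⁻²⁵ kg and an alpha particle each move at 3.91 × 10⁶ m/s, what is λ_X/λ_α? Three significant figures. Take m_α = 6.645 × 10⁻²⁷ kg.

λ_X/λ_α = 0.0236

At fixed v, p = mv so λ = h/(mv) ∝ 1/m.
λ_X/λ_α = m_α/m_X = 6.645 × 10⁻²⁷/2.816 × 10⁻²⁵ = 0.0236.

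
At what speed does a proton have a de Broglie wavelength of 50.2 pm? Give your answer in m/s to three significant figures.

v = 7890 m/s

p = h/λ = 6.626 × 10⁻³⁴ / 5.020 × 10⁻¹¹ = 1.320 × 10⁻²³ kg·m/s.
v = p/m = 1.320 × 10⁻²³ / 1.673 × 10⁻²⁷ = 7.89 × 10³ m/s = 7890 m/s.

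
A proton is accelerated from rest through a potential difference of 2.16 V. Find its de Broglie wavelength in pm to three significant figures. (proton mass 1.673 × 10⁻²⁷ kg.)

λ = 19.5 pm

KE = eV = 1.602 × 10⁻¹⁹ × 2.160 = 3.460 × 10⁻¹⁹ J.
p = √(2mKE) = √(2 × 1.673 × 10⁻²⁷ × 3.460 × 10⁻¹⁹) = 3.403 × 10⁻²³ kg·m/s.
λ = h/p = 6.626 × 10⁻³⁴ / 3.403 × 10⁻²³ = 1.95 × 10⁻¹¹ m = 19.5 pm.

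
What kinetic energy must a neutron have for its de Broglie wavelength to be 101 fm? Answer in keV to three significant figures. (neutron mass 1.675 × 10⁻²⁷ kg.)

p = h/λ = 6.626 × 10⁻³⁴ / 1.010 × 10⁻¹³ = 6.560 × 10⁻²¹ kg·m/s.
KE = p²/(2m) = (6.560 × 10⁻²¹)² / (2 × 1.675 × 10⁻²⁷) = 1.285 × 10⁻¹⁴ J = 80.2 keV.

KE = 80.2 keV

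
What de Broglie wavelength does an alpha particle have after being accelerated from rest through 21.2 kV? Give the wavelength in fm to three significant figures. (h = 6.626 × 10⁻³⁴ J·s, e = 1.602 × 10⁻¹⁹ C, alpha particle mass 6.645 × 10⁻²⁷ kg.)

KE = 2eV = 2 × 1.602 × 10⁻¹⁹ × 2.120 × 10⁴ = 6.792 × 10⁻¹⁵ J.
p = √(2mKE) = √(2 × 6.645 × 10⁻²⁷ × 6.792 × 10⁻¹⁵) = 9.501 × 10⁻²¹ kg·m/s.
λ = h/p = 6.626 × 10⁻³⁴ / 9.501 × 10⁻²¹ = 6.97 × 10⁻¹⁴ m = 69.7 fm.

λ = 69.7 fm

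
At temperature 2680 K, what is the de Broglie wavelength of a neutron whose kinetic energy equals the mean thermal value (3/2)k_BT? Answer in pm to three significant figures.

KE = (3/2)k_BT = 1.5 × 1.381 × 10⁻²³ × 2680 = 5.552 × 10⁻²⁰ J.
p = √(2mKE) = √(2 × 1.675 × 10⁻²⁷ × 5.552 × 10⁻²⁰) = 1.364 × 10⁻²³ kg·m/s.
λ = h/p = 4.86 × 10⁻¹¹ m = 48.6 pm.

λ = 48.6 pm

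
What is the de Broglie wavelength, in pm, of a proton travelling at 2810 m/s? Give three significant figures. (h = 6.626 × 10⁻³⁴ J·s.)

p = mv = 1.673 × 10⁻²⁷ × 2810 = 4.701 × 10⁻²⁴ kg·m/s.
λ = h/p = 6.626 × 10⁻³⁴ / 4.701 × 10⁻²⁴ = 1.41 × 10⁻¹⁰ m = 141 pm.

λ = 141 pm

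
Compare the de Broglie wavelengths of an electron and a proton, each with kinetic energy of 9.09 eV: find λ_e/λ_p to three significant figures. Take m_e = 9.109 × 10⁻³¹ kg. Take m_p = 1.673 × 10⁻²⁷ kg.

λ_e/λ_p = 42.9

At fixed KE, p = √(2mKE) so λ = h/p ∝ 1/√m.
λ_e/λ_p = √(m_p/m_e) = √(1.673 × 10⁻²⁷/9.109 × 10⁻³¹) = √(1837) = 42.9.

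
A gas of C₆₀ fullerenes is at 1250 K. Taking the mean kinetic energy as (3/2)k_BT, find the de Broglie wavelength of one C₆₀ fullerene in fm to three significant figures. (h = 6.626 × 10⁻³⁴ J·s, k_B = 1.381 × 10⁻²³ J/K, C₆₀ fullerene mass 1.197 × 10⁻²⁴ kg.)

λ = 2660 fm

KE = (3/2)k_BT = 1.5 × 1.381 × 10⁻²³ × 1250 = 2.589 × 10⁻²⁰ J.
p = √(2mKE) = √(2 × 1.197 × 10⁻²⁴ × 2.589 × 10⁻²⁰) = 2.490 × 10⁻²² kg·m/s.
λ = h/p = 2.66 × 10⁻¹² m = 2660 fm.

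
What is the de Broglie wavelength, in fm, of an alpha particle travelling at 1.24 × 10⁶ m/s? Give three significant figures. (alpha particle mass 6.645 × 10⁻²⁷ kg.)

p = mv = 6.645 × 10⁻²⁷ × 1.24 × 10⁶ = 8.240 × 10⁻²¹ kg·m/s.
λ = h/p = 6.626 × 10⁻³⁴ / 8.240 × 10⁻²¹ = 8.04 × 10⁻¹⁴ m = 80.4 fm.

λ = 80.4 fm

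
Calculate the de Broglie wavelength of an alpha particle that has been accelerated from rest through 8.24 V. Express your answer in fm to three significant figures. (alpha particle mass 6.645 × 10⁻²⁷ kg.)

λ = 3540 fm

KE = 2eV = 2 × 1.602 × 10⁻¹⁹ × 8.240 = 2.640 × 10⁻¹⁸ J.
p = √(2mKE) = √(2 × 6.645 × 10⁻²⁷ × 2.640 × 10⁻¹⁸) = 1.873 × 10⁻²² kg·m/s.
λ = h/p = 6.626 × 10⁻³⁴ / 1.873 × 10⁻²² = 3.54 × 10⁻¹² m = 3540 fm.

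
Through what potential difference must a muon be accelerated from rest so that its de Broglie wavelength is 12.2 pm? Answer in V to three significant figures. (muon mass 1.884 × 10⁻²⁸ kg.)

V = 48.9 V

p = h/λ = 6.626 × 10⁻³⁴ / 1.220 × 10⁻¹¹ = 5.431 × 10⁻²³ kg·m/s.
KE = p²/(2m) = 7.828 × 10⁻¹⁸ J.
V = KE/e = 7.828 × 10⁻¹⁸ / (1.602 × 10⁻¹⁹) = 48.9 V.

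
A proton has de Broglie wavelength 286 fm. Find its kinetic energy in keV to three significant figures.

p = h/λ = 6.626 × 10⁻³⁴ / 2.860 × 10⁻¹³ = 2.317 × 10⁻²¹ kg·m/s.
KE = p²/(2m) = (2.317 × 10⁻²¹)² / (2 × 1.673 × 10⁻²⁷) = 1.604 × 10⁻¹⁵ J = 10.0 keV.

KE = 10.0 keV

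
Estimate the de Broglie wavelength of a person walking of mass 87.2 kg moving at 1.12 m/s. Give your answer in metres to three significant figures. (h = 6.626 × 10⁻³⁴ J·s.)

λ = 6.78 × 10⁻³⁶ m

p = mv = 87.2 × 1.12 = 9.766 × 10¹ kg·m/s.
λ = h/p = 6.626 × 10⁻³⁴ / 9.766 × 10¹ = 6.78 × 10⁻³⁶ m.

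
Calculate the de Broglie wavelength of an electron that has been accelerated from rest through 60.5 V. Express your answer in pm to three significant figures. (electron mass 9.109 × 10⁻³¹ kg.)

λ = 158 pm

KE = eV = 1.602 × 10⁻¹⁹ × 60.50 = 9.692 × 10⁻¹⁸ J.
p = √(2mKE) = √(2 × 9.109 × 10⁻³¹ × 9.692 × 10⁻¹⁸) = 4.202 × 10⁻²⁴ kg·m/s.
λ = h/p = 6.626 × 10⁻³⁴ / 4.202 × 10⁻²⁴ = 1.58 × 10⁻¹⁰ m = 158 pm.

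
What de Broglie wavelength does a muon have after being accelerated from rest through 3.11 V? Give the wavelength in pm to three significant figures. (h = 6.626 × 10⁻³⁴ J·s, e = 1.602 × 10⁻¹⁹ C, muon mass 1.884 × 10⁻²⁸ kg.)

λ = 48.4 pm

KE = eV = 1.602 × 10⁻¹⁹ × 3.110 = 4.982 × 10⁻¹⁹ J.
p = √(2mKE) = √(2 × 1.884 × 10⁻²⁸ × 4.982 × 10⁻¹⁹) = 1.370 × 10⁻²³ kg·m/s.
λ = h/p = 6.626 × 10⁻³⁴ / 1.370 × 10⁻²³ = 4.84 × 10⁻¹¹ m = 48.4 pm.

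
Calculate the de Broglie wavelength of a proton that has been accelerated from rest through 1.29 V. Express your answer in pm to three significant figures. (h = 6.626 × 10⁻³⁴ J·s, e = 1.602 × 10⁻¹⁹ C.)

KE = eV = 1.602 × 10⁻¹⁹ × 1.290 = 2.067 × 10⁻¹⁹ J.
p = √(2mKE) = √(2 × 1.673 × 10⁻²⁷ × 2.067 × 10⁻¹⁹) = 2.630 × 10⁻²³ kg·m/s.
λ = h/p = 6.626 × 10⁻³⁴ / 2.630 × 10⁻²³ = 2.52 × 10⁻¹¹ m = 25.2 pm.

λ = 25.2 pm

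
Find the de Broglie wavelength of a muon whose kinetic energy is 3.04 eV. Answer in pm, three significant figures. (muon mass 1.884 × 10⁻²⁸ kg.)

λ = 48.9 pm

KE = 3.04 eV = 4.870 × 10⁻¹⁹ J.
p = √(2mKE) = √(2 × 1.884 × 10⁻²⁸ × 4.870 × 10⁻¹⁹) = 1.355 × 10⁻²³ kg·m/s.
λ = h/p = 6.626 × 10⁻³⁴ / 1.355 × 10⁻²³ = 4.89 × 10⁻¹¹ m = 48.9 pm.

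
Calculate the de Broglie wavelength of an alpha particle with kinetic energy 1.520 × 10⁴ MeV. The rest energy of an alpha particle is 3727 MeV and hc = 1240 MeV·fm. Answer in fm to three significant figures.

Total energy E = KE + m₀c² = 1.520 × 10⁴ + 3727 = 18927 MeV.
(pc)² = E² − (m₀c²)² = (18927)² − (3727)² = 3.443 × 10⁸ MeV², so pc = 1.856 × 10⁴ MeV.
λ = hc/(pc) = 1240 MeV·fm / 1.856 × 10⁴ MeV = 0.0668 fm.

λ = 0.0668 fm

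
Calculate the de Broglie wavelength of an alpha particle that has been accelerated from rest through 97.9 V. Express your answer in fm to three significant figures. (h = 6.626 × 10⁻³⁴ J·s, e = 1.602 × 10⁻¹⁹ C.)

KE = 2eV = 2 × 1.602 × 10⁻¹⁹ × 97.90 = 3.137 × 10⁻¹⁷ J.
p = √(2mKE) = √(2 × 6.645 × 10⁻²⁷ × 3.137 × 10⁻¹⁷) = 6.457 × 10⁻²² kg·m/s.
λ = h/p = 6.626 × 10⁻³⁴ / 6.457 × 10⁻²² = 1.03 × 10⁻¹² m = 1030 fm.

λ = 1030 fm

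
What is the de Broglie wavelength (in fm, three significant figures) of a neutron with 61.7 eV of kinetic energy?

KE = 61.7 eV = 9.884 × 10⁻¹⁸ J.
p = √(2mKE) = √(2 × 1.675 × 10⁻²⁷ × 9.884 × 10⁻¹⁸) = 1.820 × 10⁻²² kg·m/s.
λ = h/p = 6.626 × 10⁻³⁴ / 1.820 × 10⁻²² = 3.64 × 10⁻¹² m = 3640 fm.

λ = 3640 fm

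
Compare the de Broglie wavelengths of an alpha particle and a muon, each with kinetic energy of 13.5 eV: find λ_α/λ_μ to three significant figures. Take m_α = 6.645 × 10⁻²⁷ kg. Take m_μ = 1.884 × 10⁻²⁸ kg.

At fixed KE, p = √(2mKE) so λ = h/p ∝ 1/√m.
λ_α/λ_μ = √(m_μ/m_α) = √(1.884 × 10⁻²⁸/6.645 × 10⁻²⁷) = √(0.02835) = 0.168.

λ_α/λ_μ = 0.168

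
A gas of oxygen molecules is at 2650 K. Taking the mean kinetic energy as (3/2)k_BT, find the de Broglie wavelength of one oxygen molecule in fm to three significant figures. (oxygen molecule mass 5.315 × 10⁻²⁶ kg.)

KE = (3/2)k_BT = 1.5 × 1.381 × 10⁻²³ × 2650 = 5.489 × 10⁻²⁰ J.
p = √(2mKE) = √(2 × 5.315 × 10⁻²⁶ × 5.489 × 10⁻²⁰) = 7.639 × 10⁻²³ kg·m/s.
λ = h/p = 8.67 × 10⁻¹² m = 8670 fm.

λ = 8670 fm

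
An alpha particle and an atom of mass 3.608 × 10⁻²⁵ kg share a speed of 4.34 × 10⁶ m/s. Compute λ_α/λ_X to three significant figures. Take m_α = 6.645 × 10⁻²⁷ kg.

λ_α/λ_X = 54.3

At fixed v, p = mv so λ = h/(mv) ∝ 1/m.
λ_α/λ_X = m_X/m_α = 3.608 × 10⁻²⁵/6.645 × 10⁻²⁷ = 54.3.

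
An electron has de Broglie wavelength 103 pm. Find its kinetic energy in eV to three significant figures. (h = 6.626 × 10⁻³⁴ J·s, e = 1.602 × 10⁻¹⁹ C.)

p = h/λ = 6.626 × 10⁻³⁴ / 1.030 × 10⁻¹⁰ = 6.433 × 10⁻²⁴ kg·m/s.
KE = p²/(2m) = (6.433 × 10⁻²⁴)² / (2 × 9.109 × 10⁻³¹) = 2.272 × 10⁻¹⁷ J = 142 eV.

KE = 142 eV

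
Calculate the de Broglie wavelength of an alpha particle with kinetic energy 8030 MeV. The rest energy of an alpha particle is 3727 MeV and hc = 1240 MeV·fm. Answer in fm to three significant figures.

Total energy E = KE + m₀c² = 8030 + 3727 = 11757 MeV.
(pc)² = E² − (m₀c²)² = (11757)² − (3727)² = 1.243 × 10⁸ MeV², so pc = 1.115 × 10⁴ MeV.
λ = hc/(pc) = 1240 MeV·fm / 1.115 × 10⁴ MeV = 0.111 fm.

λ = 0.111 fm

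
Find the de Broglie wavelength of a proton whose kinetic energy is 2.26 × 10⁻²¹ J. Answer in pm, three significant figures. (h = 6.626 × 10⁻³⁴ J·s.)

λ = 241 pm

p = √(2mKE) = √(2 × 1.673 × 10⁻²⁷ × 2.260 × 10⁻²¹) = 2.750 × 10⁻²⁴ kg·m/s.
λ = h/p = 6.626 × 10⁻³⁴ / 2.750 × 10⁻²⁴ = 2.41 × 10⁻¹⁰ m = 241 pm.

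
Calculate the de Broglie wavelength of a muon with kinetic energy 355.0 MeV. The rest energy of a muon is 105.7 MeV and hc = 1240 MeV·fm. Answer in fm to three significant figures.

Total energy E = KE + m₀c² = 355.0 + 105.7 = 460.7 MeV.
(pc)² = E² − (m₀c²)² = (460.7)² − (105.7)² = 2.011 × 10⁵ MeV², so pc = 448.4 MeV.
λ = hc/(pc) = 1240 MeV·fm / 448.4 MeV = 2.77 fm.

λ = 2.77 fm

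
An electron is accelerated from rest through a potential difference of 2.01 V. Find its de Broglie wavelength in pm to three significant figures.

λ = 865 pm

KE = eV = 1.602 × 10⁻¹⁹ × 2.010 = 3.220 × 10⁻¹⁹ J.
p = √(2mKE) = √(2 × 9.109 × 10⁻³¹ × 3.220 × 10⁻¹⁹) = 7.659 × 10⁻²⁵ kg·m/s.
λ = h/p = 6.626 × 10⁻³⁴ / 7.659 × 10⁻²⁵ = 8.65 × 10⁻¹⁰ m = 865 pm.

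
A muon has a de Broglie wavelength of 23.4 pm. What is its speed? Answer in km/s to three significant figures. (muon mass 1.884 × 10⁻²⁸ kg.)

v = 150 km/s

p = h/λ = 6.626 × 10⁻³⁴ / 2.340 × 10⁻¹¹ = 2.832 × 10⁻²³ kg·m/s.
v = p/m = 2.832 × 10⁻²³ / 1.884 × 10⁻²⁸ = 1.50 × 10⁵ m/s = 150 km/s.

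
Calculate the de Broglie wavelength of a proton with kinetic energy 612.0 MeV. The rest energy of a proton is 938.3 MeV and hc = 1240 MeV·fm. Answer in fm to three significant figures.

λ = 1.00 fm

Total energy E = KE + m₀c² = 612.0 + 938.3 = 1550.3 MeV.
(pc)² = E² − (m₀c²)² = (1550.3)² − (938.3)² = 1.523 × 10⁶ MeV², so pc = 1234 MeV.
λ = hc/(pc) = 1240 MeV·fm / 1234 MeV = 1.00 fm.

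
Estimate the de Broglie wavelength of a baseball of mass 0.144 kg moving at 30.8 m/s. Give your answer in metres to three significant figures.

λ = 1.49 × 10⁻³⁴ m

p = mv = 0.144 × 30.8 = 4.435 kg·m/s.
λ = h/p = 6.626 × 10⁻³⁴ / 4.435 = 1.49 × 10⁻³⁴ m.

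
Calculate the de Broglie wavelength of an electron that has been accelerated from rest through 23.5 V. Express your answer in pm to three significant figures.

λ = 253 pm

KE = eV = 1.602 × 10⁻¹⁹ × 23.50 = 3.765 × 10⁻¹⁸ J.
p = √(2mKE) = √(2 × 9.109 × 10⁻³¹ × 3.765 × 10⁻¹⁸) = 2.619 × 10⁻²⁴ kg·m/s.
λ = h/p = 6.626 × 10⁻³⁴ / 2.619 × 10⁻²⁴ = 2.53 × 10⁻¹⁰ m = 253 pm.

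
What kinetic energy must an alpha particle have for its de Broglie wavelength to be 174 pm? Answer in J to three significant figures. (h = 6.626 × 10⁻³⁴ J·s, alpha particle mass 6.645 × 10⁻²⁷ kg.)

KE = 1.09 × 10⁻²¹ J

p = h/λ = 6.626 × 10⁻³⁴ / 1.740 × 10⁻¹⁰ = 3.808 × 10⁻²⁴ kg·m/s.
KE = p²/(2m) = (3.808 × 10⁻²⁴)² / (2 × 6.645 × 10⁻²⁷) = 1.091 × 10⁻²¹ J = 1.09 × 10⁻²¹ J.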